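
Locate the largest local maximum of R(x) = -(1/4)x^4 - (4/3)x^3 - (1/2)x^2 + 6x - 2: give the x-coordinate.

1

Critical points: R'(x) = -x^3 - 4x^2 - x + 6 vanishes at x = -3, -2, 1.
Since R''(x) = -3x^2 - 8x - 1, we get R''(-3) = -4 < 0 ⇒ local maximum; R''(-2) = 3 > 0 ⇒ local minimum; R''(1) = -12 < 0 ⇒ local maximum.
So the largest local maximum value is R(1) = 23/12.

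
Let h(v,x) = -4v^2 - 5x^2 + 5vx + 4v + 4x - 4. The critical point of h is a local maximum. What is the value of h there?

4/55

∂h/∂v = -8v + 5x + 4 = 0 and ∂h/∂x = 5v - 10x + 4 = 0, so (v, x) = (12/11, 52/55).
The Hessian has h_{vv} = -8, h_{xx} = -10, h_{vx} = 5, giving D = 55 > 0 with h_{vv} < 0, so the point is a local maximum.
h(12/11, 52/55) = 4/55.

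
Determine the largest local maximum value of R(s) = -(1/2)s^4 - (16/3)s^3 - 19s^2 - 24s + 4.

83/6

R'(s) = -2s^3 - 16s^2 - 38s - 24. Setting R'(s) = 0 gives s ∈ {-4, -3, -1}.
R''(s) = -6s^2 - 32s - 38. R''(-4) = -6 < 0 ⇒ local maximum; R''(-3) = 4 > 0 ⇒ local minimum; R''(-1) = -12 < 0 ⇒ local maximum.
Thus R has its largest local maximum at s = -1, with value 83/6.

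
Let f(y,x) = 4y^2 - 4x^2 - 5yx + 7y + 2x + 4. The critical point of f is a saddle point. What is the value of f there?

246/89

∂f/∂y = 8y - 5x + 7 = 0 and ∂f/∂x = -5y - 8x + 2 = 0, so (y, x) = (-46/89, 51/89).
The Hessian has f_{yy} = 8, f_{xx} = -8, f_{yx} = -5, giving D = -89 < 0, so the point is a saddle point.
f(-46/89, 51/89) = 246/89.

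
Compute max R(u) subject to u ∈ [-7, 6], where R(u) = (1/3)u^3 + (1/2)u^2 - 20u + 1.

Differentiating, R'(u) = u^2 + u - 20; which vanishes at u = -5 and u = 4.
Compare values at every candidate in [-7, 6]: R(-7) = 307/6,  R(-5) = 431/6,  R(4) = -149/3,  R(6) = -29.
So the maximum is R(-5) = 431/6.

431/6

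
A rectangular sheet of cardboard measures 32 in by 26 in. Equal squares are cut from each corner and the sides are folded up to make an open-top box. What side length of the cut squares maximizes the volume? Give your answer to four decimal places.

With cut size x, the volume is V(x) = x(32 − 2x)(26 − 2x) for 0 < x < 13.
V'(x) = 12x^2 − 232x + 832. Setting V'(x) = 0 gives x ≈ 4.7564 (the root in (0, 13)).
V''(x) = 24x − 232 is negative there, so this is the maximum; V ≈ 1763.4399.

4.7564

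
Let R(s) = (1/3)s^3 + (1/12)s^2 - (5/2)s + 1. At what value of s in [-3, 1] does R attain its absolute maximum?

-5/3

Differentiating, R'(s) = s^2 + (1/6)s - 5/2; whose only zero in [-3, 1] is s = -5/3.
Compare values at every candidate in [-3, 1]: R(-3) = 1/4, R(-5/3) = 1249/324, R(1) = -13/12.
The maximum over the interval is 1249/324, attained at s = -5/3.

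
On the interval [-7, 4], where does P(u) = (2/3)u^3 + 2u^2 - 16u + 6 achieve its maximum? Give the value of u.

The derivative is 2u^2 + 4u - 16, which vanishes at u = -4 and u = 2.
Compare values at every candidate in [-7, 4]: P(-7) = -38/3; P(-4) = 178/3; P(2) = -38/3; P(4) = 50/3.
The maximum over the interval is 178/3, attained at u = -4.

-4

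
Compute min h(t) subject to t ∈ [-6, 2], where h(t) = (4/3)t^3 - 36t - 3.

-75

The derivative is 4t^2 - 36, whose only zero in [-6, 2] is t = -3.
Candidates: h(-6) = -75; h(-3) = 69; h(2) = -193/3.
So the minimum is h(-6) = -75.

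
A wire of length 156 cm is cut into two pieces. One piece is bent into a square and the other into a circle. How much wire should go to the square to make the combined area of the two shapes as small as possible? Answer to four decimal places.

Let x be the length used for the square. Square side x/4; circle radius (156−x)/(2π).
A(x) = (x/4)² + π·((156−x)/(2π))² = x²/16 + (156−x)²/(4π) for 0 ≤ x ≤ 156. A'(x) = x/8 − (156−x)/(2π) = 0 gives x = 4·156/(π+4) ≈ 87.3755.
A'' = 1/8 + 1/(2π) > 0, so this gives the minimum combined area; x ≈ 87.3755 cm to the square.

87.3755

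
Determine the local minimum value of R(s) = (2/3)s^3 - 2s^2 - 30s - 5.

-365/3

R'(s) = 2s^2 - 4s - 30. Setting R'(s) = 0 gives s ∈ {-3, 5}.
Since R''(s) = 4s - 4, we get R''(-3) = -16 < 0 ⇒ local maximum; R''(5) = 16 > 0 ⇒ local minimum.
The local minimum is R(5) = -365/3.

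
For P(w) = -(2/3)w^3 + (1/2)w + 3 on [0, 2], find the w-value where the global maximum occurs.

P'(w) = -2w^2 + 1/2, whose only zero in [0, 2] is w = 1/2.
Candidates: P(0) = 3; P(1/2) = 19/6; P(2) = -4/3.
So the maximum is P(1/2) = 19/6.

1/2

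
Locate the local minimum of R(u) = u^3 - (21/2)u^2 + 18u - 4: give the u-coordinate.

Critical points: R'(u) = 3u^2 - 21u + 18 vanishes at u = 1, 6.
Since R''(u) = 6u - 21, we get R''(1) = -15 < 0 ⇒ local maximum; R''(6) = 15 > 0 ⇒ local minimum.
So the local minimum value is R(6) = -58.

6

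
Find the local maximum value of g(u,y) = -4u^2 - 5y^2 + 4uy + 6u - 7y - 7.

∂g/∂u = -8u + 4y + 6 = 0 and ∂g/∂y = 4u - 10y - 7 = 0, so (u, y) = (1/2, -1/2).
The Hessian has g_{uu} = -8, g_{yy} = -10, g_{uy} = 4, giving D = 64 > 0 with g_{uu} < 0, so the point is a local maximum.
g(1/2, -1/2) = -15/4.

-15/4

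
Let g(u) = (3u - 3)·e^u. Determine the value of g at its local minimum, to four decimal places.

-3.0000

g'(u) = 3·e^u + (3u - 3)·1·e^u = (3u)·e^u. Since e^u > 0, the only critical point is u = 0.
g''(0) has the same sign as 3 > 0, so this is a local minimum.
g(0) = (-3)·e^(0) ≈ -3.0000.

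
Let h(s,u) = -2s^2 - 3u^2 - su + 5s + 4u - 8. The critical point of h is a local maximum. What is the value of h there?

-97/23

∂h/∂s = -4s - u + 5 = 0 and ∂h/∂u = -s - 6u + 4 = 0, so (s, u) = (26/23, 11/23).
The Hessian has h_{ss} = -4, h_{uu} = -6, h_{su} = -1, giving D = 23 > 0 with h_{ss} < 0, so the point is a local maximum.
h(26/23, 11/23) = -97/23.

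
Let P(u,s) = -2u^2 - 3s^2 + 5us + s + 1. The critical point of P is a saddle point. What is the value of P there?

∂P/∂u = -4u + 5s = 0 and ∂P/∂s = 5u - 6s + 1 = 0, so (u, s) = (-5, -4).
The Hessian has P_{uu} = -4, P_{ss} = -6, P_{us} = 5, giving D = -1 < 0, so the point is a saddle point.
P(-5, -4) = -1.

-1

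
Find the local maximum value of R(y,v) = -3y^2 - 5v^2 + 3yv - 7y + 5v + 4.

419/51

∂R/∂y = -6y + 3v - 7 = 0 and ∂R/∂v = 3y - 10v + 5 = 0, so (y, v) = (-55/51, 3/17).
The Hessian has R_{yy} = -6, R_{vv} = -10, R_{yv} = 3, giving D = 51 > 0 with R_{yy} < 0, so the point is a local maximum.
R(-55/51, 3/17) = 419/51.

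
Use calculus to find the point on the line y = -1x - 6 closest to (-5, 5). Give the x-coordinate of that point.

Minimize D(x)^2 = (x + 5)^2 + (-x - 11)^2.
d/dx[D^2] = 2(x + 5) + 2·(-1)·(-x - 11) = 0 ⇒ x = -8.
Then y = 2 and the distance is √(18) ≈ 4.2426.

-8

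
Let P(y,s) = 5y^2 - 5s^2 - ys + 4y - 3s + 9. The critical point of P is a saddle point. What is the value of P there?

∂P/∂y = 10y - s + 4 = 0 and ∂P/∂s = -y - 10s - 3 = 0, so (y, s) = (-43/101, -26/101).
The Hessian has P_{yy} = 10, P_{ss} = -10, P_{ys} = -1, giving D = -101 < 0, so the point is a saddle point.
P(-43/101, -26/101) = 862/101.

862/101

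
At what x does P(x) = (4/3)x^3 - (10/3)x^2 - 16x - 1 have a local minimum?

3

Critical points: P'(x) = 4x^2 - (20/3)x - 16 vanishes at x = -4/3, 3.
Second-derivative test with P''(x) = 8x - 20/3: P''(-4/3) = -52/3 < 0 ⇒ local maximum; P''(3) = 52/3 > 0 ⇒ local minimum.
Thus P has its local minimum at x = 3, with value -43.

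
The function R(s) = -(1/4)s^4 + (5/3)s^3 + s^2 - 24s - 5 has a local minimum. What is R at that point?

Critical points: R'(s) = -s^3 + 5s^2 + 2s - 24 vanishes at s = -2, 3, 4.
Since R''(s) = -3s^2 + 10s + 2, we get R''(-2) = -30 < 0 ⇒ local maximum; R''(3) = 5 > 0 ⇒ local minimum; R''(4) = -6 < 0 ⇒ local maximum.
So the local minimum value is R(3) = -173/4.

-173/4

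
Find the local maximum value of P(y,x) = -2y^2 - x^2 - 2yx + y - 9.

∂P/∂y = -4y - 2x + 1 = 0 and ∂P/∂x = -2y - 2x = 0, so (y, x) = (1/2, -1/2).
The Hessian has P_{yy} = -4, P_{xx} = -2, P_{yx} = -2, giving D = 4 > 0 with P_{yy} < 0, so the point is a local maximum.
P(1/2, -1/2) = -35/4.

-35/4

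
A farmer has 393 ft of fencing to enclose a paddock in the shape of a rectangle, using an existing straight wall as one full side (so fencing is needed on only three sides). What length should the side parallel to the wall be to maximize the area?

Let the sides perpendicular to the wall have length x and the parallel side y, so 2x + y = 393 and the area is A = xy = x(393 − 2x).
A'(x) = 393 − 4x = 0 gives x = 393/4, and A''(x) = −4 < 0 confirms a maximum.
Then y = 393 − 2·393/4 = 393/2 and A = 154449/8.

393/2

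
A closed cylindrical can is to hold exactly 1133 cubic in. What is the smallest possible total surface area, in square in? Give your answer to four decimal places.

With radius r and height h, πr²h = 1133 so h = 1133/(πr²), and S(r) = 2πr² + 2πrh = 2πr² + 2·1133/r.
S'(r) = 4πr − 2·1133/r² = 0 ⇒ r³ = 1133/(2π), so r ≈ 5.6496 and h = 2r ≈ 11.2992.
S''(r) = 4π + 4·1133/r³ > 0, so this is the minimum; S ≈ 601.6369.

601.6369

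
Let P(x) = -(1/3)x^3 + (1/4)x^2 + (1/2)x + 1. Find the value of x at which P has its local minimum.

P'(x) = -x^2 + (1/2)x + 1/2 = 0 at x = -1/2, 1.
P''(x) = -2x + 1/2. P''(-1/2) = 3/2 > 0 ⇒ local minimum; P''(1) = -3/2 < 0 ⇒ local maximum.
So the local minimum value is P(-1/2) = 41/48.

-1/2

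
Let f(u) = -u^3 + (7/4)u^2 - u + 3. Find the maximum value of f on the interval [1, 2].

11/4

Differentiating, f'(u) = -3u^2 + (7/2)u - 1; which has no zeros in [1, 2].
Candidates: f(1) = 11/4; f(2) = 0.
Hence the absolute maximum is 11/4 at u = 1.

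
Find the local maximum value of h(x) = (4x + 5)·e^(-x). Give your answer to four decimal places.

Differentiating with the product rule gives h'(x) = (-4x - 1)·e^(-x). Since e^(-x) > 0, the only critical point is x = -1/4.
h''(-1/4) has the same sign as -4 < 0, so this is a local maximum.
h(-1/4) = (4)·e^(1/4) ≈ 5.1361.

5.1361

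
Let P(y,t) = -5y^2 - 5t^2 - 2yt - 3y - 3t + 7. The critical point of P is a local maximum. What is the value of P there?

31/4

∂P/∂y = -10y - 2t - 3 = 0 and ∂P/∂t = -2y - 10t - 3 = 0, so (y, t) = (-1/4, -1/4).
The Hessian has P_{yy} = -10, P_{tt} = -10, P_{yt} = -2, giving D = 96 > 0 with P_{yy} < 0, so the point is a local maximum.
P(-1/4, -1/4) = 31/4.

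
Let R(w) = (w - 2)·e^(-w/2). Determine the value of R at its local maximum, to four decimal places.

0.2707

R'(w) = 1·e^(-w/2) + (w - 2)·(-1/2)·e^(-w/2) = (-(1/2)w + 2)·e^(-w/2). Since e^(-w/2) > 0, the only critical point is w = 4.
R''(4) has the same sign as -1/2 < 0, so this is a local maximum.
R(4) = (2)·e^(-2) ≈ 0.2707.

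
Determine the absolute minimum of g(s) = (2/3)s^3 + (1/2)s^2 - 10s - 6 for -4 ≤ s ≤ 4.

Differentiating, g'(s) = 2s^2 + s - 10; which vanishes at s = -5/2 and s = 2.
Candidates: g(-4) = -2/3; g(-5/2) = 281/24; g(2) = -56/3; g(4) = 14/3.
The minimum over the interval is -56/3, attained at s = 2.

-56/3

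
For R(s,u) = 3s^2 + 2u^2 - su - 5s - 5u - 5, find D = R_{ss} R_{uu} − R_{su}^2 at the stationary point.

∂R/∂s = 6s - u - 5 = 0 and ∂R/∂u = -s + 4u - 5 = 0, so (s, u) = (25/23, 35/23).
The Hessian has R_{ss} = 6, R_{uu} = 4, R_{su} = -1, giving D = 23 > 0 with R_{ss} > 0, so the point is a local minimum.
D = (6)·(4) − (-1)^2 = 23.

23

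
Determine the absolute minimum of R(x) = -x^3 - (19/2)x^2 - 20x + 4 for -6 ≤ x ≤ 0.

-17/2

R'(x) = -3x^2 - 19x - 20, which vanishes at x = -5 and x = -4/3.
Evaluating at the critical points and endpoints: R(-6) = -2,  R(-5) = -17/2,  R(-4/3) = 436/27,  R(0) = 4.
Hence the absolute minimum is -17/2 at x = -5.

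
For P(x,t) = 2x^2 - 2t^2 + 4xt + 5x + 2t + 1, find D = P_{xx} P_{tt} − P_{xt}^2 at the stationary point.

-32

∂P/∂x = 4x + 4t + 5 = 0 and ∂P/∂t = 4x - 4t + 2 = 0, so (x, t) = (-7/8, -3/8).
The Hessian has P_{xx} = 4, P_{tt} = -4, P_{xt} = 4, giving D = -32 < 0, so the point is a saddle point.
D = (4)·(-4) − (4)^2 = -32.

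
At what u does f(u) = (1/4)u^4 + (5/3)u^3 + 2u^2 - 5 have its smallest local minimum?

-4

Critical points: f'(u) = u^3 + 5u^2 + 4u vanishes at u = -4, -1, 0.
f''(u) = 3u^2 + 10u + 4. f''(-4) = 12 > 0 ⇒ local minimum; f''(-1) = -3 < 0 ⇒ local maximum; f''(0) = 4 > 0 ⇒ local minimum.
The smallest local minimum is f(-4) = -47/3.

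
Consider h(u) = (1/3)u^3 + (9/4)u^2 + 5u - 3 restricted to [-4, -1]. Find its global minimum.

Differentiating, h'(u) = u^2 + (9/2)u + 5; which vanishes at u = -5/2 and u = -2.
Candidates: h(-4) = -25/3, h(-5/2) = -319/48, h(-2) = -20/3, h(-1) = -73/12.
So the minimum is h(-4) = -25/3.

-25/3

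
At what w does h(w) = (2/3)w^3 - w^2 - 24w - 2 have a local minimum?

4

h'(w) = 2w^2 - 2w - 24. Setting h'(w) = 0 gives w ∈ {-3, 4}.
h''(w) = 4w - 2. h''(-3) = -14 < 0 ⇒ local maximum; h''(4) = 14 > 0 ⇒ local minimum.
Thus h has its local minimum at w = 4, with value -214/3.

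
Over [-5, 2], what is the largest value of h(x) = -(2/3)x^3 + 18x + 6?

The derivative is -2x^2 + 18, whose only zero in [-5, 2] is x = -3.
Candidates: h(-5) = -2/3,  h(-3) = -30,  h(2) = 110/3.
Hence the absolute maximum is 110/3 at x = 2.

110/3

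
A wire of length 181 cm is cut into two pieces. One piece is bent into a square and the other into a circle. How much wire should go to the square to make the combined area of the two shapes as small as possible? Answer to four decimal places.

Let x be the length used for the square. Square side x/4; circle radius (181−x)/(2π).
A(x) = (x/4)² + π·((181−x)/(2π))² = x²/16 + (181−x)²/(4π) for 0 ≤ x ≤ 181. A'(x) = x/8 − (181−x)/(2π) = 0 gives x = 4·181/(π+4) ≈ 101.3779.
A'' = 1/8 + 1/(2π) > 0, so this gives the minimum combined area; x ≈ 101.3779 cm to the square.

101.3779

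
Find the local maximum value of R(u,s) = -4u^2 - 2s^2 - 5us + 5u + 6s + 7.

∂R/∂u = -8u - 5s + 5 = 0 and ∂R/∂s = -5u - 4s + 6 = 0, so (u, s) = (-10/7, 23/7).
The Hessian has R_{uu} = -8, R_{ss} = -4, R_{us} = -5, giving D = 7 > 0 with R_{uu} < 0, so the point is a local maximum.
R(-10/7, 23/7) = 93/7.

93/7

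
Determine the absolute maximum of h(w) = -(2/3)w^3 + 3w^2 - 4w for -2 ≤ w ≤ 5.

The derivative is -2w^2 + 6w - 4, which vanishes at w = 1 and w = 2.
Candidates: h(-2) = 76/3, h(1) = -5/3, h(2) = -4/3, h(5) = -85/3.
Hence the absolute maximum is 76/3 at w = -2.

76/3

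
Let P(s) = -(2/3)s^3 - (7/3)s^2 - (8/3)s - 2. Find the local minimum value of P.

P'(s) = -2s^2 - (14/3)s - 8/3. Setting P'(s) = 0 gives s ∈ {-4/3, -1}.
Second-derivative test with P''(s) = -4s - 14/3: P''(-4/3) = 2/3 > 0 ⇒ local minimum; P''(-1) = -2/3 < 0 ⇒ local maximum.
So the local minimum value is P(-4/3) = -82/81.

-82/81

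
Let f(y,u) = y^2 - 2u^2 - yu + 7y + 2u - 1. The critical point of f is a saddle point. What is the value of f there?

∂f/∂y = 2y - u + 7 = 0 and ∂f/∂u = -y - 4u + 2 = 0, so (y, u) = (-26/9, 11/9).
The Hessian has f_{yy} = 2, f_{uu} = -4, f_{yu} = -1, giving D = -9 < 0, so the point is a saddle point.
f(-26/9, 11/9) = -89/9.

-89/9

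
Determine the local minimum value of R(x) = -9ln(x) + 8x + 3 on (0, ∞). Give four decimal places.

10.9400

R'(x) = -9/x + 8 = 0 gives x = 9/8.
R''(x) = 9/x², which is positive for x > 0, so this is a local minimum.
R(9/8) = -9·ln(9/8) + 9 + 3 ≈ 10.9400.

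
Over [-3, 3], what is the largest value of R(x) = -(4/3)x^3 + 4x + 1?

25

Differentiating, R'(x) = -4x^2 + 4; which vanishes at x = -1 and x = 1.
Compare values at every candidate in [-3, 3]: R(-3) = 25,  R(-1) = -5/3,  R(1) = 11/3,  R(3) = -23.
So the maximum is R(-3) = 25.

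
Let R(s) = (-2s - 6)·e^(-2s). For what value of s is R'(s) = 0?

-5/2

Differentiating with the product rule gives R'(s) = (4s + 10)·e^(-2s). Since e^(-2s) > 0, the only critical point is s = -5/2.
R''(-5/2) has the same sign as 4 > 0, so this is a local minimum.
R(-5/2) = (-1)·e^(5) ≈ -148.4132.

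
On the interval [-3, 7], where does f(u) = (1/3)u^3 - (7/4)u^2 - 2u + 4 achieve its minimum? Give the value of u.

f'(u) = u^2 - (7/2)u - 2, which vanishes at u = -1/2 and u = 4.
Compare values at every candidate in [-3, 7]: f(-3) = -59/4; f(-1/2) = 217/48; f(4) = -32/3; f(7) = 223/12.
The minimum over the interval is -59/4, attained at u = -3.

-3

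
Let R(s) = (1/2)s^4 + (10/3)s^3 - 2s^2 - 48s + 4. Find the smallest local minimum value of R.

-196/3

R'(s) = 2s^3 + 10s^2 - 4s - 48 = 0 at s = -4, -3, 2.
Since R''(s) = 6s^2 + 20s - 4, we get R''(-4) = 12 > 0 ⇒ local minimum; R''(-3) = -10 < 0 ⇒ local maximum; R''(2) = 60 > 0 ⇒ local minimum.
The smallest local minimum is R(2) = -196/3.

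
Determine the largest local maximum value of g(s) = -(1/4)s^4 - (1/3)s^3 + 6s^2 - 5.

145/3

g'(s) = -s^3 - s^2 + 12s = 0 at s = -4, 0, 3.
g''(s) = -3s^2 - 2s + 12. g''(-4) = -28 < 0 ⇒ local maximum; g''(0) = 12 > 0 ⇒ local minimum; g''(3) = -21 < 0 ⇒ local maximum.
Thus g has its largest local maximum at s = -4, with value 145/3.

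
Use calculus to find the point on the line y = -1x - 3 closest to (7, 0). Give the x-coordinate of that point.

Minimize D(x)^2 = (x - 7)^2 + (-x - 3)^2.
d/dx[D^2] = 2(x - 7) + 2·(-1)·(-x - 3) = 0 ⇒ x = 2.
Then y = -5 and the distance is √(50) ≈ 7.0711.

2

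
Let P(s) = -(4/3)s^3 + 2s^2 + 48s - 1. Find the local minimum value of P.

-91

P'(s) = -4s^2 + 4s + 48 = 0 at s = -3, 4.
P''(s) = -8s + 4. P''(-3) = 28 > 0 ⇒ local minimum; P''(4) = -28 < 0 ⇒ local maximum.
So the local minimum value is P(-3) = -91.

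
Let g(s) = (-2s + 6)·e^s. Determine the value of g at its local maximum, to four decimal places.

By the product rule, g'(s) = (-2s + 4)·e^s. Since e^s > 0, the only critical point is s = 2.
g''(2) has the same sign as -2 < 0, so this is a local maximum.
g(2) = (2)·e^(2) ≈ 14.7781.

14.7781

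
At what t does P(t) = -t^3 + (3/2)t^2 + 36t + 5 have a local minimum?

Critical points: P'(t) = -3t^2 + 3t + 36 vanishes at t = -3, 4.
Since P''(t) = -6t + 3, we get P''(-3) = 21 > 0 ⇒ local minimum; P''(4) = -21 < 0 ⇒ local maximum.
So the local minimum value is P(-3) = -125/2.

-3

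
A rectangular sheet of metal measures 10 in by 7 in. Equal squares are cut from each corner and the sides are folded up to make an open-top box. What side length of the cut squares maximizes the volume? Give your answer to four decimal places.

With cut size x, the volume is V(x) = x(10 − 2x)(7 − 2x) for 0 < x < 3.5.
V'(x) = 12x^2 − 68x + 70. Setting V'(x) = 0 gives x ≈ 1.3520 (the root in (0, 3.5)).
V''(x) = 24x − 68 is negative there, so this is the maximum; V ≈ 42.3766.

1.3520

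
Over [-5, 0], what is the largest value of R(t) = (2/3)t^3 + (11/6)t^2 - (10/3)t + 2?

91/8

Differentiating, R'(t) = 2t^2 + (11/3)t - 10/3; whose only zero in [-5, 0] is t = -5/2.
Compare values at every candidate in [-5, 0]: R(-5) = -113/6,  R(-5/2) = 91/8,  R(0) = 2.
The maximum over the interval is 91/8, attained at t = -5/2.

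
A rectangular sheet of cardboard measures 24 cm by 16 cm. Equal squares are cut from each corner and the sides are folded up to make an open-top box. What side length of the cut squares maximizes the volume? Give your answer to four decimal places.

With cut size x, the volume is V(x) = x(24 − 2x)(16 − 2x) for 0 < x < 8.
V'(x) = 12x^2 − 160x + 384. Setting V'(x) = 0 gives x ≈ 3.1390 (the root in (0, 8)).
V''(x) = 24x − 160 is negative there, so this is the maximum; V ≈ 540.8286.

3.1390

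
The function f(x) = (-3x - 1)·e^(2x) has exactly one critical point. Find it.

f'(x) = (-3)·e^(2x) + (-3x - 1)·2·e^(2x) = (-6x - 5)·e^(2x). Since e^(2x) > 0, the only critical point is x = -5/6.
f''(-5/6) has the same sign as -6 < 0, so this is a local maximum.
f(-5/6) = (3/2)·e^(-5/3) ≈ 0.2833.

-5/6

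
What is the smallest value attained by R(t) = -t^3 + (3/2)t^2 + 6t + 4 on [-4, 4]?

-12

The derivative is -3t^2 + 3t + 6, which vanishes at t = -1 and t = 2.
Candidates: R(-4) = 68,  R(-1) = 1/2,  R(2) = 14,  R(4) = -12.
The minimum over the interval is -12, attained at t = 4.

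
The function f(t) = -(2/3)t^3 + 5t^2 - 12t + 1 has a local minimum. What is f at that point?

Critical points: f'(t) = -2t^2 + 10t - 12 vanishes at t = 2, 3.
Second-derivative test with f''(t) = -4t + 10: f''(2) = 2 > 0 ⇒ local minimum; f''(3) = -2 < 0 ⇒ local maximum.
So the local minimum value is f(2) = -25/3.

-25/3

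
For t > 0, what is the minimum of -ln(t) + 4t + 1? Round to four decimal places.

h'(t) = -1/t + 4 = 0 gives t = 1/4.
h''(t) = 1/t², which is positive for t > 0, so this is a local minimum.
h(1/4) = -1·ln(1/4) + 1 + 1 ≈ 3.3863.

3.3863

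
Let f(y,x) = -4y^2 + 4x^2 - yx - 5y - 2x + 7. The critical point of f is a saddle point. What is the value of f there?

∂f/∂y = -8y - x - 5 = 0 and ∂f/∂x = -y + 8x - 2 = 0, so (y, x) = (-42/65, 11/65).
The Hessian has f_{yy} = -8, f_{xx} = 8, f_{yx} = -1, giving D = -65 < 0, so the point is a saddle point.
f(-42/65, 11/65) = 549/65.

549/65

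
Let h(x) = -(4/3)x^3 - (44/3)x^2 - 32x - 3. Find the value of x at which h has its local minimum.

Critical points: h'(x) = -4x^2 - (88/3)x - 32 vanishes at x = -6, -4/3.
Since h''(x) = -8x - 88/3, we get h''(-6) = 56/3 > 0 ⇒ local minimum; h''(-4/3) = -56/3 < 0 ⇒ local maximum.
Thus h has its local minimum at x = -6, with value -51.

-6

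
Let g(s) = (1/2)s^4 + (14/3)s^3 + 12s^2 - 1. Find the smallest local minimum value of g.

-1

Critical points: g'(s) = 2s^3 + 14s^2 + 24s vanishes at s = -4, -3, 0.
Second-derivative test with g''(s) = 6s^2 + 28s + 24: g''(-4) = 8 > 0 ⇒ local minimum; g''(-3) = -6 < 0 ⇒ local maximum; g''(0) = 24 > 0 ⇒ local minimum.
So the smallest local minimum value is g(0) = -1.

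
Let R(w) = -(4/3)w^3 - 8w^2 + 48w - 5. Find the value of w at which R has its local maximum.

2

R'(w) = -4w^2 - 16w + 48. Setting R'(w) = 0 gives w ∈ {-6, 2}.
Since R''(w) = -8w - 16, we get R''(-6) = 32 > 0 ⇒ local minimum; R''(2) = -32 < 0 ⇒ local maximum.
The local maximum is R(2) = 145/3.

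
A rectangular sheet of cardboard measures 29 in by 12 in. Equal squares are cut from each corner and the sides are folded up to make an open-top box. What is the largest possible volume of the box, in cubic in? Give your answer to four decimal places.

With cut size x, the volume is V(x) = x(29 − 2x)(12 − 2x) for 0 < x < 6.
V'(x) = 12x^2 − 164x + 348. Setting V'(x) = 0 gives x ≈ 2.6269 (the root in (0, 6)).
V''(x) = 24x − 164 is negative there, so this is the maximum; V ≈ 420.8205.

420.8205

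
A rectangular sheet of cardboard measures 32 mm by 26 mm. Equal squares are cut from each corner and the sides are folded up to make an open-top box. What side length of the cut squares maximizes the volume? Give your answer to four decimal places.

4.7564

With cut size x, the volume is V(x) = x(32 − 2x)(26 − 2x) for 0 < x < 13.
V'(x) = 12x^2 − 232x + 832. Setting V'(x) = 0 gives x ≈ 4.7564 (the root in (0, 13)).
V''(x) = 24x − 232 is negative there, so this is the maximum; V ≈ 1763.4399.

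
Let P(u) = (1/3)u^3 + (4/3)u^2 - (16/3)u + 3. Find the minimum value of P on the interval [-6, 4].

-77/81

P'(u) = u^2 + (8/3)u - 16/3, which vanishes at u = -4 and u = 4/3.
Compare values at every candidate in [-6, 4]: P(-6) = 11, P(-4) = 73/3, P(4/3) = -77/81, P(4) = 73/3.
Hence the absolute minimum is -77/81 at u = 4/3.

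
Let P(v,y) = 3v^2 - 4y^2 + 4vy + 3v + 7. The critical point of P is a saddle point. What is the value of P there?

103/16

∂P/∂v = 6v + 4y + 3 = 0 and ∂P/∂y = 4v - 8y = 0, so (v, y) = (-3/8, -3/16).
The Hessian has P_{vv} = 6, P_{yy} = -8, P_{vy} = 4, giving D = -64 < 0, so the point is a saddle point.
P(-3/8, -3/16) = 103/16.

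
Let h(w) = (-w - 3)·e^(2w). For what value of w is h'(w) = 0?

Differentiating with the product rule gives h'(w) = (-2w - 7)·e^(2w). Since e^(2w) > 0, the only critical point is w = -7/2.
h''(-7/2) has the same sign as -2 < 0, so this is a local maximum.
h(-7/2) = (1/2)·e^(-7) ≈ 0.0005.

-7/2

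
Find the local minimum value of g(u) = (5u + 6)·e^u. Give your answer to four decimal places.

-0.5540

g'(u) = 5·e^u + (5u + 6)·1·e^u = (5u + 11)·e^u. Since e^u > 0, the only critical point is u = -11/5.
g''(-11/5) has the same sign as 5 > 0, so this is a local minimum.
g(-11/5) = (-5)·e^(-11/5) ≈ -0.5540.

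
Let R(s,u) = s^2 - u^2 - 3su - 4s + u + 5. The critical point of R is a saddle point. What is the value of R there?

38/13

∂R/∂s = 2s - 3u - 4 = 0 and ∂R/∂u = -3s - 2u + 1 = 0, so (s, u) = (11/13, -10/13).
The Hessian has R_{ss} = 2, R_{uu} = -2, R_{su} = -3, giving D = -13 < 0, so the point is a saddle point.
R(11/13, -10/13) = 38/13.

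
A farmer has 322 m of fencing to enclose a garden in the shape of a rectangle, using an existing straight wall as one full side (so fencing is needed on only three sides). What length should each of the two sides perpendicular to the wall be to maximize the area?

Let the sides perpendicular to the wall have length x and the parallel side y, so 2x + y = 322 and the area is A = xy = x(322 − 2x).
A'(x) = 322 − 4x = 0 gives x = 161/2, and A''(x) = −4 < 0 confirms a maximum.
Then y = 322 − 2·161/2 = 161 and A = 25921/2.

161/2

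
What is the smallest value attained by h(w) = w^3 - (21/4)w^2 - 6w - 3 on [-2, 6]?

-47

The derivative is 3w^2 - (21/2)w - 6, which vanishes at w = -1/2 and w = 4.
Candidates: h(-2) = -20, h(-1/2) = -23/16, h(4) = -47, h(6) = -12.
Hence the absolute minimum is -47 at w = 4.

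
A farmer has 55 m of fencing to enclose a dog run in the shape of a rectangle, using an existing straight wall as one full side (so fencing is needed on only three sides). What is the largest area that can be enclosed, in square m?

Let the sides perpendicular to the wall have length x and the parallel side y, so 2x + y = 55 and the area is A = xy = x(55 − 2x).
A'(x) = 55 − 4x = 0 gives x = 55/4, and A''(x) = −4 < 0 confirms a maximum.
Then y = 55 − 2·55/4 = 55/2 and A = 3025/8.

3025/8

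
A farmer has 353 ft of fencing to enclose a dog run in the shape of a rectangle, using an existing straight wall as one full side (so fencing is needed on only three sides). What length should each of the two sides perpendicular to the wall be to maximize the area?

Let the sides perpendicular to the wall have length x and the parallel side y, so 2x + y = 353 and the area is A = xy = x(353 − 2x).
A'(x) = 353 − 4x = 0 gives x = 353/4, and A''(x) = −4 < 0 confirms a maximum.
Then y = 353 − 2·353/4 = 353/2 and A = 124609/8.

353/4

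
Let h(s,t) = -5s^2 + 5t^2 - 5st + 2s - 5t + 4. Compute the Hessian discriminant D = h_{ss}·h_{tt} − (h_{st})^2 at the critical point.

-125

∂h/∂s = -10s - 5t + 2 = 0 and ∂h/∂t = -5s + 10t - 5 = 0, so (s, t) = (-1/25, 12/25).
The Hessian has h_{ss} = -10, h_{tt} = 10, h_{st} = -5, giving D = -125 < 0, so the point is a saddle point.
D = (-10)·(10) − (-5)^2 = -125.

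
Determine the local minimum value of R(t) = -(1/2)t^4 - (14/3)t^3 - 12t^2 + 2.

R'(t) = -2t^3 - 14t^2 - 24t. Setting R'(t) = 0 gives t ∈ {-4, -3, 0}.
Second-derivative test with R''(t) = -6t^2 - 28t - 24: R''(-4) = -8 < 0 ⇒ local maximum; R''(-3) = 6 > 0 ⇒ local minimum; R''(0) = -24 < 0 ⇒ local maximum.
So the local minimum value is R(-3) = -41/2.

-41/2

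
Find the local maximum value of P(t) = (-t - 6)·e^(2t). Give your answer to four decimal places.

Differentiating with the product rule gives P'(t) = (-2t - 13)·e^(2t). Since e^(2t) > 0, the only critical point is t = -13/2.
P''(-13/2) has the same sign as -2 < 0, so this is a local maximum.
P(-13/2) = (1/2)·e^(-13) ≈ 0.0000.

0.0000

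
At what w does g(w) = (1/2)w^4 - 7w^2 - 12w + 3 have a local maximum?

-1

g'(w) = 2w^3 - 14w - 12. Setting g'(w) = 0 gives w ∈ {-2, -1, 3}.
Second-derivative test with g''(w) = 6w^2 - 14: g''(-2) = 10 > 0 ⇒ local minimum; g''(-1) = -8 < 0 ⇒ local maximum; g''(3) = 40 > 0 ⇒ local minimum.
Thus g has its local maximum at w = -1, with value 17/2.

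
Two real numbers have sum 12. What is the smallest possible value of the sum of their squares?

With a + b = 12, a^2 + b^2 = a^2 + (12 − a)^2.
The derivative 2a − 2(12 − a) = 4a − 24 vanishes at a = 6; second derivative 4 > 0, a minimum.
The minimum is 2·(6)^2 = 72.

72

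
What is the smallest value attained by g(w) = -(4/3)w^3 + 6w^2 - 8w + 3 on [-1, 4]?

-55/3

The derivative is -4w^2 + 12w - 8, which vanishes at w = 1 and w = 2.
Evaluating at the critical points and endpoints: g(-1) = 55/3, g(1) = -1/3, g(2) = 1/3, g(4) = -55/3.
The minimum over the interval is -55/3, attained at w = 4.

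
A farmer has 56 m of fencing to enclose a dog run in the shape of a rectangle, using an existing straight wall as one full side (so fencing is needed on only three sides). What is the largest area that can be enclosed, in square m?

Let the sides perpendicular to the wall have length x and the parallel side y, so 2x + y = 56 and the area is A = xy = x(56 − 2x).
A'(x) = 56 − 4x = 0 gives x = 14, and A''(x) = −4 < 0 confirms a maximum.
Then y = 56 − 2·14 = 28 and A = 392.

392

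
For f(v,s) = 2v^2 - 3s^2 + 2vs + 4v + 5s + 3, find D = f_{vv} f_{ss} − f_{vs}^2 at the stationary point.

-28

∂f/∂v = 4v + 2s + 4 = 0 and ∂f/∂s = 2v - 6s + 5 = 0, so (v, s) = (-17/14, 3/7).
The Hessian has f_{vv} = 4, f_{ss} = -6, f_{vs} = 2, giving D = -28 < 0, so the point is a saddle point.
D = (4)·(-6) − (2)^2 = -28.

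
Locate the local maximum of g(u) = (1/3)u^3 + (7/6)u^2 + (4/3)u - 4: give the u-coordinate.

g'(u) = u^2 + (7/3)u + 4/3. Setting g'(u) = 0 gives u ∈ {-4/3, -1}.
Since g''(u) = 2u + 7/3, we get g''(-4/3) = -1/3 < 0 ⇒ local maximum; g''(-1) = 1/3 > 0 ⇒ local minimum.
So the local maximum value is g(-4/3) = -364/81.

-4/3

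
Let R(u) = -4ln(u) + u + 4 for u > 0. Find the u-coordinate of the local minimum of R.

R'(u) = -4/u + 1 = 0 gives u = 4.
R''(u) = 4/u², which is positive for u > 0, so this is a local minimum.
R(4) = -4·ln(4) + 4 + 4 ≈ 2.4548.

4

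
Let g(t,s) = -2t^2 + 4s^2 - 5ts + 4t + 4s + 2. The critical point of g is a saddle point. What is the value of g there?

226/57

∂g/∂t = -4t - 5s + 4 = 0 and ∂g/∂s = -5t + 8s + 4 = 0, so (t, s) = (52/57, 4/57).
The Hessian has g_{tt} = -4, g_{ss} = 8, g_{ts} = -5, giving D = -57 < 0, so the point is a saddle point.
g(52/57, 4/57) = 226/57.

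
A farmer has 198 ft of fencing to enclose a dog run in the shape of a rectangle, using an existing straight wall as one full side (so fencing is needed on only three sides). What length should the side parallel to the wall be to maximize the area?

Let the sides perpendicular to the wall have length x and the parallel side y, so 2x + y = 198 and the area is A = xy = x(198 − 2x).
A'(x) = 198 − 4x = 0 gives x = 99/2, and A''(x) = −4 < 0 confirms a maximum.
Then y = 198 − 2·99/2 = 99 and A = 9801/2.

99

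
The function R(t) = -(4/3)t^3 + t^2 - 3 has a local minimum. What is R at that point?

-3

Critical points: R'(t) = -4t^2 + 2t vanishes at t = 0, 1/2.
R''(t) = -8t + 2. R''(0) = 2 > 0 ⇒ local minimum; R''(1/2) = -2 < 0 ⇒ local maximum.
Thus R has its local minimum at t = 0, with value -3.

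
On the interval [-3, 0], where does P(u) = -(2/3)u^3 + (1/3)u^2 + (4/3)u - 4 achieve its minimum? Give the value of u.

The derivative is -2u^2 + (2/3)u + 4/3, whose only zero in [-3, 0] is u = -2/3.
Evaluating at the critical points and endpoints: P(-3) = 13; P(-2/3) = -368/81; P(0) = -4.
Hence the absolute minimum is -368/81 at u = -2/3.

-2/3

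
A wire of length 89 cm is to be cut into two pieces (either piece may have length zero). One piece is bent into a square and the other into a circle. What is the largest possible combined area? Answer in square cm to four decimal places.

630.3332

Let x be the length used for the square. Square side x/4; circle radius (89−x)/(2π).
A(x) = (x/4)² + π·((89−x)/(2π))² = x²/16 + (89−x)²/(4π) for 0 ≤ x ≤ 89. A'(x) = x/8 − (89−x)/(2π) = 0 gives x = 4·89/(π+4) ≈ 49.8488.
A'' > 0, so the interior critical point is a minimum; the maximum is at an endpoint. A(0) = 630.3332 and A(89) = 495.0625, so the largest area is 630.3332.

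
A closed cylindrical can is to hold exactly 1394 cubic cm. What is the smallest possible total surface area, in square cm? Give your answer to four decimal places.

690.8065

With radius r and height h, πr²h = 1394 so h = 1394/(πr²), and S(r) = 2πr² + 2πrh = 2πr² + 2·1394/r.
S'(r) = 4πr − 2·1394/r² = 0 ⇒ r³ = 1394/(2π), so r ≈ 6.0538 and h = 2r ≈ 12.1076.
S''(r) = 4π + 4·1394/r³ > 0, so this is the minimum; S ≈ 690.8065.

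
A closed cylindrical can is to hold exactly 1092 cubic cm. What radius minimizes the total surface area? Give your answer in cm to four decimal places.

With radius r and height h, πr²h = 1092 so h = 1092/(πr²), and S(r) = 2πr² + 2πrh = 2πr² + 2·1092/r.
S'(r) = 4πr − 2·1092/r² = 0 ⇒ r³ = 1092/(2π), so r ≈ 5.5806 and h = 2r ≈ 11.1612.
S''(r) = 4π + 4·1092/r³ > 0, so this is the minimum; S ≈ 587.0336.

5.5806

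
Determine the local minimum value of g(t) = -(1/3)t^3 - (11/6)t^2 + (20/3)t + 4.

g'(t) = -t^2 - (11/3)t + 20/3. Setting g'(t) = 0 gives t ∈ {-5, 4/3}.
g''(t) = -2t - 11/3. g''(-5) = 19/3 > 0 ⇒ local minimum; g''(4/3) = -19/3 < 0 ⇒ local maximum.
So the local minimum value is g(-5) = -67/2.

-67/2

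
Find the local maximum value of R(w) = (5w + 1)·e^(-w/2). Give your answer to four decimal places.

4.0657

By the product rule, R'(w) = (-(5/2)w + 9/2)·e^(-w/2). Since e^(-w/2) > 0, the only critical point is w = 9/5.
R''(9/5) has the same sign as -5/2 < 0, so this is a local maximum.
R(9/5) = (10)·e^(-9/10) ≈ 4.0657.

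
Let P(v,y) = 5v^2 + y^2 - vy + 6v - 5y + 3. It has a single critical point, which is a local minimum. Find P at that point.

-74/19

∂P/∂v = 10v - y + 6 = 0 and ∂P/∂y = -v + 2y - 5 = 0, so (v, y) = (-7/19, 44/19).
The Hessian has P_{vv} = 10, P_{yy} = 2, P_{vy} = -1, giving D = 19 > 0 with P_{vv} > 0, so the point is a local minimum.
P(-7/19, 44/19) = -74/19.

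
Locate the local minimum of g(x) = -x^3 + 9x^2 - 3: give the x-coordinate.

0

g'(x) = -3x^2 + 18x = 0 at x = 0, 6.
g''(x) = -6x + 18. g''(0) = 18 > 0 ⇒ local minimum; g''(6) = -18 < 0 ⇒ local maximum.
So the local minimum value is g(0) = -3.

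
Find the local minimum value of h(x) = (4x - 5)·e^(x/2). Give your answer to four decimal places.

By the product rule, h'(x) = (2x + 3/2)·e^(x/2). Since e^(x/2) > 0, the only critical point is x = -3/4.
h''(-3/4) has the same sign as 2 > 0, so this is a local minimum.
h(-3/4) = (-8)·e^(-3/8) ≈ -5.4983.

-5.4983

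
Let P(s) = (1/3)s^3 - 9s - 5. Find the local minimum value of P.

-23

P'(s) = s^2 - 9 = 0 at s = -3, 3.
P''(s) = 2s. P''(-3) = -6 < 0 ⇒ local maximum; P''(3) = 6 > 0 ⇒ local minimum.
So the local minimum value is P(3) = -23.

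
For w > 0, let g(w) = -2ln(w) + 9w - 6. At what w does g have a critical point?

g'(w) = -2/w + 9 = 0 gives w = 2/9.
g''(w) = 2/w², which is positive for w > 0, so this is a local minimum.
g(2/9) = -2·ln(2/9) + 2 - 6 ≈ -0.9918.

2/9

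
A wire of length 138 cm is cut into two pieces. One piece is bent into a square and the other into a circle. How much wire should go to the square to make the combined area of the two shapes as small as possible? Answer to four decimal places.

77.2937

Let x be the length used for the square. Square side x/4; circle radius (138−x)/(2π).
A(x) = (x/4)² + π·((138−x)/(2π))² = x²/16 + (138−x)²/(4π) for 0 ≤ x ≤ 138. A'(x) = x/8 − (138−x)/(2π) = 0 gives x = 4·138/(π+4) ≈ 77.2937.
A'' = 1/8 + 1/(2π) > 0, so this gives the minimum combined area; x ≈ 77.2937 cm to the square.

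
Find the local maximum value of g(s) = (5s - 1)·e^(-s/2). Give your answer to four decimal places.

3.3287

Differentiating with the product rule gives g'(s) = (-(5/2)s + 11/2)·e^(-s/2). Since e^(-s/2) > 0, the only critical point is s = 11/5.
g''(11/5) has the same sign as -5/2 < 0, so this is a local maximum.
g(11/5) = (10)·e^(-11/10) ≈ 3.3287.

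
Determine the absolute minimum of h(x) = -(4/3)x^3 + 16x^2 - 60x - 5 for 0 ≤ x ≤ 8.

-431/3

Differentiating, h'(x) = -4x^2 + 32x - 60; which vanishes at x = 3 and x = 5.
Candidates: h(0) = -5, h(3) = -77, h(5) = -215/3, h(8) = -431/3.
The minimum over the interval is -431/3, attained at x = 8.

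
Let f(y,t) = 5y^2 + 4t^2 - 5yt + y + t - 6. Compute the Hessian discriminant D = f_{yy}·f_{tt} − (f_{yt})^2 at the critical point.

55

∂f/∂y = 10y - 5t + 1 = 0 and ∂f/∂t = -5y + 8t + 1 = 0, so (y, t) = (-13/55, -3/11).
The Hessian has f_{yy} = 10, f_{tt} = 8, f_{yt} = -5, giving D = 55 > 0 with f_{yy} > 0, so the point is a local minimum.
D = (10)·(8) − (-5)^2 = 55.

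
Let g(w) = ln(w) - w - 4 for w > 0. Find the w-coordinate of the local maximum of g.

1

g'(w) = 1/w − 1 = 0 gives w = 1.
g''(w) = -1/w², which is negative for w > 0, so this is a local maximum.
g(1) = 1·ln(1) - 1 - 4 ≈ -5.0000.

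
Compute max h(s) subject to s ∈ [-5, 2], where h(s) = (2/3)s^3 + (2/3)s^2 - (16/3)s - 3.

5

h'(s) = 2s^2 + (4/3)s - 16/3, which vanishes at s = -2 and s = 4/3.
Candidates: h(-5) = -43, h(-2) = 5, h(4/3) = -595/81, h(2) = -17/3.
So the maximum is h(-2) = 5.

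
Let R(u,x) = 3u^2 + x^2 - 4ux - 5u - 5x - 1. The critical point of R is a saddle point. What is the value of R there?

∂R/∂u = 6u - 4x - 5 = 0 and ∂R/∂x = -4u + 2x - 5 = 0, so (u, x) = (-15/2, -25/2).
The Hessian has R_{uu} = 6, R_{xx} = 2, R_{ux} = -4, giving D = -4 < 0, so the point is a saddle point.
R(-15/2, -25/2) = 49.

49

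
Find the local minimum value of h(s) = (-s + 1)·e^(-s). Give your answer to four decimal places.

Differentiating with the product rule gives h'(s) = (s - 2)·e^(-s). Since e^(-s) > 0, the only critical point is s = 2.
h''(2) has the same sign as 1 > 0, so this is a local minimum.
h(2) = (-1)·e^(-2) ≈ -0.1353.

-0.1353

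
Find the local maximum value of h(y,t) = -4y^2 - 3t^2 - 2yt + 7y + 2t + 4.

∂h/∂y = -8y - 2t + 7 = 0 and ∂h/∂t = -2y - 6t + 2 = 0, so (y, t) = (19/22, 1/22).
The Hessian has h_{yy} = -8, h_{tt} = -6, h_{yt} = -2, giving D = 44 > 0 with h_{yy} < 0, so the point is a local maximum.
h(19/22, 1/22) = 311/44.

311/44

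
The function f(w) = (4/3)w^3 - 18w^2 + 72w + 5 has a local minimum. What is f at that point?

77

f'(w) = 4w^2 - 36w + 72. Setting f'(w) = 0 gives w ∈ {3, 6}.
Since f''(w) = 8w - 36, we get f''(3) = -12 < 0 ⇒ local maximum; f''(6) = 12 > 0 ⇒ local minimum.
Thus f has its local minimum at w = 6, with value 77.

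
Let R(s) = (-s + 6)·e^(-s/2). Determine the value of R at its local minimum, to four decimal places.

By the product rule, R'(s) = ((1/2)s - 4)·e^(-s/2). Since e^(-s/2) > 0, the only critical point is s = 8.
R''(8) has the same sign as 1/2 > 0, so this is a local minimum.
R(8) = (-2)·e^(-4) ≈ -0.0366.

-0.0366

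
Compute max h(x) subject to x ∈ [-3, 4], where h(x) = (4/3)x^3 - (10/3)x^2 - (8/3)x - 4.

The derivative is 4x^2 - (20/3)x - 8/3, which vanishes at x = -1/3 and x = 2.
Candidates: h(-3) = -62,  h(-1/3) = -286/81,  h(2) = -12,  h(4) = 52/3.
The maximum over the interval is 52/3, attained at x = 4.

52/3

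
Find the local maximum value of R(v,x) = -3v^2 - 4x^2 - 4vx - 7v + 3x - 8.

51/32

∂R/∂v = -6v - 4x - 7 = 0 and ∂R/∂x = -4v - 8x + 3 = 0, so (v, x) = (-17/8, 23/16).
The Hessian has R_{vv} = -6, R_{xx} = -8, R_{vx} = -4, giving D = 32 > 0 with R_{vv} < 0, so the point is a local maximum.
R(-17/8, 23/16) = 51/32.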